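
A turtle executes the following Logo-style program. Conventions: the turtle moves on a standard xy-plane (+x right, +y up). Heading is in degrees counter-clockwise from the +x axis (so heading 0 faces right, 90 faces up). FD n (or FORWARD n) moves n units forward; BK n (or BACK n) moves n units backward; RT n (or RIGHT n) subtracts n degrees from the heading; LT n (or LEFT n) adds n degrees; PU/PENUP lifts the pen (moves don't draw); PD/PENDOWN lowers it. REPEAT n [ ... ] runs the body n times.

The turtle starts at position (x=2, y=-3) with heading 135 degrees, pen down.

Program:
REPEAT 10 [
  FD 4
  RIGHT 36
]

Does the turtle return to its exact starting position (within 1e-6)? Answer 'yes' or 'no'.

Answer: yes

Derivation:
Executing turtle program step by step:
Start: pos=(2,-3), heading=135, pen down
REPEAT 10 [
  -- iteration 1/10 --
  FD 4: (2,-3) -> (-0.828,-0.172) [heading=135, draw]
  RT 36: heading 135 -> 99
  -- iteration 2/10 --
  FD 4: (-0.828,-0.172) -> (-1.454,3.779) [heading=99, draw]
  RT 36: heading 99 -> 63
  -- iteration 3/10 --
  FD 4: (-1.454,3.779) -> (0.362,7.343) [heading=63, draw]
  RT 36: heading 63 -> 27
  -- iteration 4/10 --
  FD 4: (0.362,7.343) -> (3.926,9.159) [heading=27, draw]
  RT 36: heading 27 -> 351
  -- iteration 5/10 --
  FD 4: (3.926,9.159) -> (7.877,8.533) [heading=351, draw]
  RT 36: heading 351 -> 315
  -- iteration 6/10 --
  FD 4: (7.877,8.533) -> (10.705,5.705) [heading=315, draw]
  RT 36: heading 315 -> 279
  -- iteration 7/10 --
  FD 4: (10.705,5.705) -> (11.331,1.754) [heading=279, draw]
  RT 36: heading 279 -> 243
  -- iteration 8/10 --
  FD 4: (11.331,1.754) -> (9.515,-1.81) [heading=243, draw]
  RT 36: heading 243 -> 207
  -- iteration 9/10 --
  FD 4: (9.515,-1.81) -> (5.951,-3.626) [heading=207, draw]
  RT 36: heading 207 -> 171
  -- iteration 10/10 --
  FD 4: (5.951,-3.626) -> (2,-3) [heading=171, draw]
  RT 36: heading 171 -> 135
]
Final: pos=(2,-3), heading=135, 10 segment(s) drawn

Start position: (2, -3)
Final position: (2, -3)
Distance = 0; < 1e-6 -> CLOSED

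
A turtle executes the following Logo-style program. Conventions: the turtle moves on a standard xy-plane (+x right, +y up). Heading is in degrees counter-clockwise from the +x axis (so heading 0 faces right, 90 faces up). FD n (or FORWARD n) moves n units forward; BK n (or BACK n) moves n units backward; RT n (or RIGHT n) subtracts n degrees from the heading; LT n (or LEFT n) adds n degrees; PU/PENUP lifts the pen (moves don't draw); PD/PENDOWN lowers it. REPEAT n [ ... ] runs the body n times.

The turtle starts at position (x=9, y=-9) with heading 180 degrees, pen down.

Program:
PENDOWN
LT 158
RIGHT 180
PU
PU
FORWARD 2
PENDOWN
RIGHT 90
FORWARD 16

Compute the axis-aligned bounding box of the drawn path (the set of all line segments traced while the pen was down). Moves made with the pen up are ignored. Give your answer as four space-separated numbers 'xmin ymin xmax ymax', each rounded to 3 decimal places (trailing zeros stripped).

Executing turtle program step by step:
Start: pos=(9,-9), heading=180, pen down
PD: pen down
LT 158: heading 180 -> 338
RT 180: heading 338 -> 158
PU: pen up
PU: pen up
FD 2: (9,-9) -> (7.146,-8.251) [heading=158, move]
PD: pen down
RT 90: heading 158 -> 68
FD 16: (7.146,-8.251) -> (13.139,6.584) [heading=68, draw]
Final: pos=(13.139,6.584), heading=68, 1 segment(s) drawn

Segment endpoints: x in {7.146, 13.139}, y in {-8.251, 6.584}
xmin=7.146, ymin=-8.251, xmax=13.139, ymax=6.584

Answer: 7.146 -8.251 13.139 6.584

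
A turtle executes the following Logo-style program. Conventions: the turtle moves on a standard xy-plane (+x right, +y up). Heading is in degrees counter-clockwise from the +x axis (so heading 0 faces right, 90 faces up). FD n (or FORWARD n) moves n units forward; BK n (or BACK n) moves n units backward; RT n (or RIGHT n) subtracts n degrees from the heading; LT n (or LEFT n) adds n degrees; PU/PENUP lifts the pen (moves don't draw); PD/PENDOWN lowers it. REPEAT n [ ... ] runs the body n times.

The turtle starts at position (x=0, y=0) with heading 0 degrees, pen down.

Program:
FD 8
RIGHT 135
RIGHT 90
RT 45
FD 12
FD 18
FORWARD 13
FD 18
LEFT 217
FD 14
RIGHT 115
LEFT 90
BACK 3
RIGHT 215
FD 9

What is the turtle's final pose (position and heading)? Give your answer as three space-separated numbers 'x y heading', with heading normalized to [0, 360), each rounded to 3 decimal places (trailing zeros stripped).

Answer: 19.318 61.038 67

Derivation:
Executing turtle program step by step:
Start: pos=(0,0), heading=0, pen down
FD 8: (0,0) -> (8,0) [heading=0, draw]
RT 135: heading 0 -> 225
RT 90: heading 225 -> 135
RT 45: heading 135 -> 90
FD 12: (8,0) -> (8,12) [heading=90, draw]
FD 18: (8,12) -> (8,30) [heading=90, draw]
FD 13: (8,30) -> (8,43) [heading=90, draw]
FD 18: (8,43) -> (8,61) [heading=90, draw]
LT 217: heading 90 -> 307
FD 14: (8,61) -> (16.425,49.819) [heading=307, draw]
RT 115: heading 307 -> 192
LT 90: heading 192 -> 282
BK 3: (16.425,49.819) -> (15.802,52.754) [heading=282, draw]
RT 215: heading 282 -> 67
FD 9: (15.802,52.754) -> (19.318,61.038) [heading=67, draw]
Final: pos=(19.318,61.038), heading=67, 8 segment(s) drawn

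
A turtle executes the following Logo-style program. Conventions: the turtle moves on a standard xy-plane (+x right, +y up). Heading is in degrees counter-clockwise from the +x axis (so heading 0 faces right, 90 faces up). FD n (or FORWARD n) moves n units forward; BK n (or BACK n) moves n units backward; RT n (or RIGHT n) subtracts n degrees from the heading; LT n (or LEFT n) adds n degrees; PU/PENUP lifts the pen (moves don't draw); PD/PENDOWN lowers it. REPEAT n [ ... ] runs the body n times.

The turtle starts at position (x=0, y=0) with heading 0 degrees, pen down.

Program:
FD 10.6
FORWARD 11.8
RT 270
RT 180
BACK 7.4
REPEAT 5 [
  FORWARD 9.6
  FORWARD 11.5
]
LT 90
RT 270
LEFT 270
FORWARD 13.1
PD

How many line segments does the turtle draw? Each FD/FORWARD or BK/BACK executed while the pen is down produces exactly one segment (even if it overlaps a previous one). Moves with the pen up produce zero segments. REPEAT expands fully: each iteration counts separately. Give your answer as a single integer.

Executing turtle program step by step:
Start: pos=(0,0), heading=0, pen down
FD 10.6: (0,0) -> (10.6,0) [heading=0, draw]
FD 11.8: (10.6,0) -> (22.4,0) [heading=0, draw]
RT 270: heading 0 -> 90
RT 180: heading 90 -> 270
BK 7.4: (22.4,0) -> (22.4,7.4) [heading=270, draw]
REPEAT 5 [
  -- iteration 1/5 --
  FD 9.6: (22.4,7.4) -> (22.4,-2.2) [heading=270, draw]
  FD 11.5: (22.4,-2.2) -> (22.4,-13.7) [heading=270, draw]
  -- iteration 2/5 --
  FD 9.6: (22.4,-13.7) -> (22.4,-23.3) [heading=270, draw]
  FD 11.5: (22.4,-23.3) -> (22.4,-34.8) [heading=270, draw]
  -- iteration 3/5 --
  FD 9.6: (22.4,-34.8) -> (22.4,-44.4) [heading=270, draw]
  FD 11.5: (22.4,-44.4) -> (22.4,-55.9) [heading=270, draw]
  -- iteration 4/5 --
  FD 9.6: (22.4,-55.9) -> (22.4,-65.5) [heading=270, draw]
  FD 11.5: (22.4,-65.5) -> (22.4,-77) [heading=270, draw]
  -- iteration 5/5 --
  FD 9.6: (22.4,-77) -> (22.4,-86.6) [heading=270, draw]
  FD 11.5: (22.4,-86.6) -> (22.4,-98.1) [heading=270, draw]
]
LT 90: heading 270 -> 0
RT 270: heading 0 -> 90
LT 270: heading 90 -> 0
FD 13.1: (22.4,-98.1) -> (35.5,-98.1) [heading=0, draw]
PD: pen down
Final: pos=(35.5,-98.1), heading=0, 14 segment(s) drawn
Segments drawn: 14

Answer: 14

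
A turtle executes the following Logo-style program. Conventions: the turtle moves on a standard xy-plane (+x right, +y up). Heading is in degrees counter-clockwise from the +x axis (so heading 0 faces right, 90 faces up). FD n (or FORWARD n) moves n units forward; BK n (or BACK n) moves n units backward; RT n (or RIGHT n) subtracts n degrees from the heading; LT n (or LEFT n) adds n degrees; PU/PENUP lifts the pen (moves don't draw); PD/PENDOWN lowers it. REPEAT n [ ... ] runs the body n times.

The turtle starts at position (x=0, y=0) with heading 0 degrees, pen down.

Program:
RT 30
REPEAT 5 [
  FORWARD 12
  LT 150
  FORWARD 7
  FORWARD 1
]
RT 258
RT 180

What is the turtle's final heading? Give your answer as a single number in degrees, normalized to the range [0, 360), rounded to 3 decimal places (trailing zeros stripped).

Answer: 282

Derivation:
Executing turtle program step by step:
Start: pos=(0,0), heading=0, pen down
RT 30: heading 0 -> 330
REPEAT 5 [
  -- iteration 1/5 --
  FD 12: (0,0) -> (10.392,-6) [heading=330, draw]
  LT 150: heading 330 -> 120
  FD 7: (10.392,-6) -> (6.892,0.062) [heading=120, draw]
  FD 1: (6.892,0.062) -> (6.392,0.928) [heading=120, draw]
  -- iteration 2/5 --
  FD 12: (6.392,0.928) -> (0.392,11.321) [heading=120, draw]
  LT 150: heading 120 -> 270
  FD 7: (0.392,11.321) -> (0.392,4.321) [heading=270, draw]
  FD 1: (0.392,4.321) -> (0.392,3.321) [heading=270, draw]
  -- iteration 3/5 --
  FD 12: (0.392,3.321) -> (0.392,-8.679) [heading=270, draw]
  LT 150: heading 270 -> 60
  FD 7: (0.392,-8.679) -> (3.892,-2.617) [heading=60, draw]
  FD 1: (3.892,-2.617) -> (4.392,-1.751) [heading=60, draw]
  -- iteration 4/5 --
  FD 12: (4.392,-1.751) -> (10.392,8.641) [heading=60, draw]
  LT 150: heading 60 -> 210
  FD 7: (10.392,8.641) -> (4.33,5.141) [heading=210, draw]
  FD 1: (4.33,5.141) -> (3.464,4.641) [heading=210, draw]
  -- iteration 5/5 --
  FD 12: (3.464,4.641) -> (-6.928,-1.359) [heading=210, draw]
  LT 150: heading 210 -> 0
  FD 7: (-6.928,-1.359) -> (0.072,-1.359) [heading=0, draw]
  FD 1: (0.072,-1.359) -> (1.072,-1.359) [heading=0, draw]
]
RT 258: heading 0 -> 102
RT 180: heading 102 -> 282
Final: pos=(1.072,-1.359), heading=282, 15 segment(s) drawn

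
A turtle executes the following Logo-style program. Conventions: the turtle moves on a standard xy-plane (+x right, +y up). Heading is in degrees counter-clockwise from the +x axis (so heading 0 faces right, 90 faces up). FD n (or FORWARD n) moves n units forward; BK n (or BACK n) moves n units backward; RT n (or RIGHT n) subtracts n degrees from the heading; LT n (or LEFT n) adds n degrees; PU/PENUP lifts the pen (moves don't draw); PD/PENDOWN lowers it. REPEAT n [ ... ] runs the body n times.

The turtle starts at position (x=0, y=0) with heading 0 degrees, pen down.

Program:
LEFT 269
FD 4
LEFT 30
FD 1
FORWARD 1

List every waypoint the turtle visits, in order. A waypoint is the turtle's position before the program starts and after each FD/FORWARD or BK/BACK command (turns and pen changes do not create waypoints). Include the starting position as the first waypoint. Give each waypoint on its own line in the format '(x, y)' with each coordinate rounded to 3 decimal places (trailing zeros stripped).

Executing turtle program step by step:
Start: pos=(0,0), heading=0, pen down
LT 269: heading 0 -> 269
FD 4: (0,0) -> (-0.07,-3.999) [heading=269, draw]
LT 30: heading 269 -> 299
FD 1: (-0.07,-3.999) -> (0.415,-4.874) [heading=299, draw]
FD 1: (0.415,-4.874) -> (0.9,-5.749) [heading=299, draw]
Final: pos=(0.9,-5.749), heading=299, 3 segment(s) drawn
Waypoints (4 total):
(0, 0)
(-0.07, -3.999)
(0.415, -4.874)
(0.9, -5.749)

Answer: (0, 0)
(-0.07, -3.999)
(0.415, -4.874)
(0.9, -5.749)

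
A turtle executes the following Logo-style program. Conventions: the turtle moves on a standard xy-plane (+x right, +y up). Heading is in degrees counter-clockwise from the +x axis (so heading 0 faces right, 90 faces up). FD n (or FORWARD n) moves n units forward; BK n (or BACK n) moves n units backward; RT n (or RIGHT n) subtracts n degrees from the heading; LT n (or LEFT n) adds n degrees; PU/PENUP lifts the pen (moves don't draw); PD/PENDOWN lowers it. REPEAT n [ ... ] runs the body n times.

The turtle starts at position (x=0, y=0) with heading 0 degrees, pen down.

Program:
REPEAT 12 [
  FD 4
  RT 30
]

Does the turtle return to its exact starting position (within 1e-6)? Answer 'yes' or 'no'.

Executing turtle program step by step:
Start: pos=(0,0), heading=0, pen down
REPEAT 12 [
  -- iteration 1/12 --
  FD 4: (0,0) -> (4,0) [heading=0, draw]
  RT 30: heading 0 -> 330
  -- iteration 2/12 --
  FD 4: (4,0) -> (7.464,-2) [heading=330, draw]
  RT 30: heading 330 -> 300
  -- iteration 3/12 --
  FD 4: (7.464,-2) -> (9.464,-5.464) [heading=300, draw]
  RT 30: heading 300 -> 270
  -- iteration 4/12 --
  FD 4: (9.464,-5.464) -> (9.464,-9.464) [heading=270, draw]
  RT 30: heading 270 -> 240
  -- iteration 5/12 --
  FD 4: (9.464,-9.464) -> (7.464,-12.928) [heading=240, draw]
  RT 30: heading 240 -> 210
  -- iteration 6/12 --
  FD 4: (7.464,-12.928) -> (4,-14.928) [heading=210, draw]
  RT 30: heading 210 -> 180
  -- iteration 7/12 --
  FD 4: (4,-14.928) -> (0,-14.928) [heading=180, draw]
  RT 30: heading 180 -> 150
  -- iteration 8/12 --
  FD 4: (0,-14.928) -> (-3.464,-12.928) [heading=150, draw]
  RT 30: heading 150 -> 120
  -- iteration 9/12 --
  FD 4: (-3.464,-12.928) -> (-5.464,-9.464) [heading=120, draw]
  RT 30: heading 120 -> 90
  -- iteration 10/12 --
  FD 4: (-5.464,-9.464) -> (-5.464,-5.464) [heading=90, draw]
  RT 30: heading 90 -> 60
  -- iteration 11/12 --
  FD 4: (-5.464,-5.464) -> (-3.464,-2) [heading=60, draw]
  RT 30: heading 60 -> 30
  -- iteration 12/12 --
  FD 4: (-3.464,-2) -> (0,0) [heading=30, draw]
  RT 30: heading 30 -> 0
]
Final: pos=(0,0), heading=0, 12 segment(s) drawn

Start position: (0, 0)
Final position: (0, 0)
Distance = 0; < 1e-6 -> CLOSED

Answer: yes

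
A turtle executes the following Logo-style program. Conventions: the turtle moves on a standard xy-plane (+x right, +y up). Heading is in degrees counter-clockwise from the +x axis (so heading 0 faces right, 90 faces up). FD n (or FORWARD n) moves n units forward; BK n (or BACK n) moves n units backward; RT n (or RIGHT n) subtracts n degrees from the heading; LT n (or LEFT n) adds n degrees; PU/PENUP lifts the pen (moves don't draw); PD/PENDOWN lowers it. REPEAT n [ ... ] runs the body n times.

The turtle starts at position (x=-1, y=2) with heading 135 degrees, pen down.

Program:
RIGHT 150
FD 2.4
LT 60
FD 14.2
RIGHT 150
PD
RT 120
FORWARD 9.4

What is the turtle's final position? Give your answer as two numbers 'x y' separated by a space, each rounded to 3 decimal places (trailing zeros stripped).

Answer: 4.712 18.067

Derivation:
Executing turtle program step by step:
Start: pos=(-1,2), heading=135, pen down
RT 150: heading 135 -> 345
FD 2.4: (-1,2) -> (1.318,1.379) [heading=345, draw]
LT 60: heading 345 -> 45
FD 14.2: (1.318,1.379) -> (11.359,11.42) [heading=45, draw]
RT 150: heading 45 -> 255
PD: pen down
RT 120: heading 255 -> 135
FD 9.4: (11.359,11.42) -> (4.712,18.067) [heading=135, draw]
Final: pos=(4.712,18.067), heading=135, 3 segment(s) drawn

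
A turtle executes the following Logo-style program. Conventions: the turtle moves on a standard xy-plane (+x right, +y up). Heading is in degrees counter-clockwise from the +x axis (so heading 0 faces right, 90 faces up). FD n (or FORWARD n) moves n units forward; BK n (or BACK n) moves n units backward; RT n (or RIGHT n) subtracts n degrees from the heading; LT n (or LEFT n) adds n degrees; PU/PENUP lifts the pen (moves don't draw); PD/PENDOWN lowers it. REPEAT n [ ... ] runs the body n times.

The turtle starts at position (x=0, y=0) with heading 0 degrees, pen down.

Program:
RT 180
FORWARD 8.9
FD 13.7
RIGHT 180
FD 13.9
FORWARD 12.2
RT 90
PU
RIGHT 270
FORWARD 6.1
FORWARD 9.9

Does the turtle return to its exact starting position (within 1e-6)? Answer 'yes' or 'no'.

Executing turtle program step by step:
Start: pos=(0,0), heading=0, pen down
RT 180: heading 0 -> 180
FD 8.9: (0,0) -> (-8.9,0) [heading=180, draw]
FD 13.7: (-8.9,0) -> (-22.6,0) [heading=180, draw]
RT 180: heading 180 -> 0
FD 13.9: (-22.6,0) -> (-8.7,0) [heading=0, draw]
FD 12.2: (-8.7,0) -> (3.5,0) [heading=0, draw]
RT 90: heading 0 -> 270
PU: pen up
RT 270: heading 270 -> 0
FD 6.1: (3.5,0) -> (9.6,0) [heading=0, move]
FD 9.9: (9.6,0) -> (19.5,0) [heading=0, move]
Final: pos=(19.5,0), heading=0, 4 segment(s) drawn

Start position: (0, 0)
Final position: (19.5, 0)
Distance = 19.5; >= 1e-6 -> NOT closed

Answer: no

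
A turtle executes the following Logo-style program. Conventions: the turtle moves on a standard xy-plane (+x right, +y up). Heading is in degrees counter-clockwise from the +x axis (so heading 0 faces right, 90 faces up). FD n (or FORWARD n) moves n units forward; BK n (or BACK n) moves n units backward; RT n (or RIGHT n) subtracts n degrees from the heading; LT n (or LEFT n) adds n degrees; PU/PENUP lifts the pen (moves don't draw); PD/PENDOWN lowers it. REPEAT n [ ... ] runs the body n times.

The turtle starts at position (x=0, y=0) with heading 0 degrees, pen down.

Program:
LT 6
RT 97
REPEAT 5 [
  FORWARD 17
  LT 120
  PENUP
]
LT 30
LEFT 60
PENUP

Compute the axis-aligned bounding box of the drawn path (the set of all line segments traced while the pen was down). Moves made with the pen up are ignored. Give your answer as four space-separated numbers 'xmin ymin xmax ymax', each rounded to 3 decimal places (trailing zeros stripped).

Answer: -0.297 -16.997 0 0

Derivation:
Executing turtle program step by step:
Start: pos=(0,0), heading=0, pen down
LT 6: heading 0 -> 6
RT 97: heading 6 -> 269
REPEAT 5 [
  -- iteration 1/5 --
  FD 17: (0,0) -> (-0.297,-16.997) [heading=269, draw]
  LT 120: heading 269 -> 29
  PU: pen up
  -- iteration 2/5 --
  FD 17: (-0.297,-16.997) -> (14.572,-8.756) [heading=29, move]
  LT 120: heading 29 -> 149
  PU: pen up
  -- iteration 3/5 --
  FD 17: (14.572,-8.756) -> (0,0) [heading=149, move]
  LT 120: heading 149 -> 269
  PU: pen up
  -- iteration 4/5 --
  FD 17: (0,0) -> (-0.297,-16.997) [heading=269, move]
  LT 120: heading 269 -> 29
  PU: pen up
  -- iteration 5/5 --
  FD 17: (-0.297,-16.997) -> (14.572,-8.756) [heading=29, move]
  LT 120: heading 29 -> 149
  PU: pen up
]
LT 30: heading 149 -> 179
LT 60: heading 179 -> 239
PU: pen up
Final: pos=(14.572,-8.756), heading=239, 1 segment(s) drawn

Segment endpoints: x in {-0.297, 0}, y in {-16.997, 0}
xmin=-0.297, ymin=-16.997, xmax=0, ymax=0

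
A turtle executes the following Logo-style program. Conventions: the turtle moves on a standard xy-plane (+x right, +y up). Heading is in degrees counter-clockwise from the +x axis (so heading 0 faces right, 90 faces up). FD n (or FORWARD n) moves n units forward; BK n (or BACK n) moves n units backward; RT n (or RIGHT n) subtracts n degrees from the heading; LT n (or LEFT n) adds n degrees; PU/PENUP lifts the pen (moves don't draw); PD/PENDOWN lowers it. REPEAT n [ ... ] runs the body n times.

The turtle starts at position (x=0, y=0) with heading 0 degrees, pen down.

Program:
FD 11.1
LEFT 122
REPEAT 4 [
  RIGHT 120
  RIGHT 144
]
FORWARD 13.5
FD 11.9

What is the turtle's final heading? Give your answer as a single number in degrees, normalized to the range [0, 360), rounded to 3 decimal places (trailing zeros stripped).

Answer: 146

Derivation:
Executing turtle program step by step:
Start: pos=(0,0), heading=0, pen down
FD 11.1: (0,0) -> (11.1,0) [heading=0, draw]
LT 122: heading 0 -> 122
REPEAT 4 [
  -- iteration 1/4 --
  RT 120: heading 122 -> 2
  RT 144: heading 2 -> 218
  -- iteration 2/4 --
  RT 120: heading 218 -> 98
  RT 144: heading 98 -> 314
  -- iteration 3/4 --
  RT 120: heading 314 -> 194
  RT 144: heading 194 -> 50
  -- iteration 4/4 --
  RT 120: heading 50 -> 290
  RT 144: heading 290 -> 146
]
FD 13.5: (11.1,0) -> (-0.092,7.549) [heading=146, draw]
FD 11.9: (-0.092,7.549) -> (-9.958,14.203) [heading=146, draw]
Final: pos=(-9.958,14.203), heading=146, 3 segment(s) drawn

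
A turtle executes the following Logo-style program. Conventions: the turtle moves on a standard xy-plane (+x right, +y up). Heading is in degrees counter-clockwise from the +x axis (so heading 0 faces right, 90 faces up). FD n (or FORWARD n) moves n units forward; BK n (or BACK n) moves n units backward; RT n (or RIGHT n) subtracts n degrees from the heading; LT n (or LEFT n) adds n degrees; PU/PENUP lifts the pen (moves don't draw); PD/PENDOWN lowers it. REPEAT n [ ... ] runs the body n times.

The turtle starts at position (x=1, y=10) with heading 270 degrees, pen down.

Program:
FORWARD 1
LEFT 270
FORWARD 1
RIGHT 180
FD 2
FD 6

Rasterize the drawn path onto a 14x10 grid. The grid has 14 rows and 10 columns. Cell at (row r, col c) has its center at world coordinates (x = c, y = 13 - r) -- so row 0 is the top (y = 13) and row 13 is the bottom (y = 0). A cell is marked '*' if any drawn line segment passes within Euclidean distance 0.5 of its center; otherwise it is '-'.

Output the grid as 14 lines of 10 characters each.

Answer: ----------
----------
----------
-*--------
*********-
----------
----------
----------
----------
----------
----------
----------
----------
----------

Derivation:
Segment 0: (1,10) -> (1,9)
Segment 1: (1,9) -> (-0,9)
Segment 2: (-0,9) -> (2,9)
Segment 3: (2,9) -> (8,9)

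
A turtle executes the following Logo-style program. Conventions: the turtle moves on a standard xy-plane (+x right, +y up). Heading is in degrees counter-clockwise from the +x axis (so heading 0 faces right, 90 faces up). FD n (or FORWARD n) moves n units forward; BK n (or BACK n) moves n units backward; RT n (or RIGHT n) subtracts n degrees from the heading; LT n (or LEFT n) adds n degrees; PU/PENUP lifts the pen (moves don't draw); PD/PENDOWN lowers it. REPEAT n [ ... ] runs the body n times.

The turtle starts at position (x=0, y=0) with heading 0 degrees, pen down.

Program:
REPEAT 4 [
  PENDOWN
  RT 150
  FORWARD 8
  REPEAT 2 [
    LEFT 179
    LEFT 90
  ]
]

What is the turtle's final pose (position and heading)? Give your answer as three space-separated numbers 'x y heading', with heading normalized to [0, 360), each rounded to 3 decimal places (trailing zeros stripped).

Answer: -8.472 -26.073 112

Derivation:
Executing turtle program step by step:
Start: pos=(0,0), heading=0, pen down
REPEAT 4 [
  -- iteration 1/4 --
  PD: pen down
  RT 150: heading 0 -> 210
  FD 8: (0,0) -> (-6.928,-4) [heading=210, draw]
  REPEAT 2 [
    -- iteration 1/2 --
    LT 179: heading 210 -> 29
    LT 90: heading 29 -> 119
    -- iteration 2/2 --
    LT 179: heading 119 -> 298
    LT 90: heading 298 -> 28
  ]
  -- iteration 2/4 --
  PD: pen down
  RT 150: heading 28 -> 238
  FD 8: (-6.928,-4) -> (-11.168,-10.784) [heading=238, draw]
  REPEAT 2 [
    -- iteration 1/2 --
    LT 179: heading 238 -> 57
    LT 90: heading 57 -> 147
    -- iteration 2/2 --
    LT 179: heading 147 -> 326
    LT 90: heading 326 -> 56
  ]
  -- iteration 3/4 --
  PD: pen down
  RT 150: heading 56 -> 266
  FD 8: (-11.168,-10.784) -> (-11.726,-18.765) [heading=266, draw]
  REPEAT 2 [
    -- iteration 1/2 --
    LT 179: heading 266 -> 85
    LT 90: heading 85 -> 175
    -- iteration 2/2 --
    LT 179: heading 175 -> 354
    LT 90: heading 354 -> 84
  ]
  -- iteration 4/4 --
  PD: pen down
  RT 150: heading 84 -> 294
  FD 8: (-11.726,-18.765) -> (-8.472,-26.073) [heading=294, draw]
  REPEAT 2 [
    -- iteration 1/2 --
    LT 179: heading 294 -> 113
    LT 90: heading 113 -> 203
    -- iteration 2/2 --
    LT 179: heading 203 -> 22
    LT 90: heading 22 -> 112
  ]
]
Final: pos=(-8.472,-26.073), heading=112, 4 segment(s) drawn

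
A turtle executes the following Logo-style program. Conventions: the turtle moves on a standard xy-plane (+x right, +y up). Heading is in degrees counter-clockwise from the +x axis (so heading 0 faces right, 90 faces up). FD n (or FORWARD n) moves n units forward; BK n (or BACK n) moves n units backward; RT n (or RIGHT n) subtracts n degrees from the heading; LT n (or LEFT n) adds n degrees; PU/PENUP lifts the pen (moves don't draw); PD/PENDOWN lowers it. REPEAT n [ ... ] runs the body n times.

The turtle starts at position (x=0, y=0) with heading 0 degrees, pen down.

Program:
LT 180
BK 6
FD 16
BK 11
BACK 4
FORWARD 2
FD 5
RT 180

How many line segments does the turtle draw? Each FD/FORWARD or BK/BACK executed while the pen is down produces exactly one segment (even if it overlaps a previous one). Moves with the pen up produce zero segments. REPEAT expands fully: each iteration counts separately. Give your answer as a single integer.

Executing turtle program step by step:
Start: pos=(0,0), heading=0, pen down
LT 180: heading 0 -> 180
BK 6: (0,0) -> (6,0) [heading=180, draw]
FD 16: (6,0) -> (-10,0) [heading=180, draw]
BK 11: (-10,0) -> (1,0) [heading=180, draw]
BK 4: (1,0) -> (5,0) [heading=180, draw]
FD 2: (5,0) -> (3,0) [heading=180, draw]
FD 5: (3,0) -> (-2,0) [heading=180, draw]
RT 180: heading 180 -> 0
Final: pos=(-2,0), heading=0, 6 segment(s) drawn
Segments drawn: 6

Answer: 6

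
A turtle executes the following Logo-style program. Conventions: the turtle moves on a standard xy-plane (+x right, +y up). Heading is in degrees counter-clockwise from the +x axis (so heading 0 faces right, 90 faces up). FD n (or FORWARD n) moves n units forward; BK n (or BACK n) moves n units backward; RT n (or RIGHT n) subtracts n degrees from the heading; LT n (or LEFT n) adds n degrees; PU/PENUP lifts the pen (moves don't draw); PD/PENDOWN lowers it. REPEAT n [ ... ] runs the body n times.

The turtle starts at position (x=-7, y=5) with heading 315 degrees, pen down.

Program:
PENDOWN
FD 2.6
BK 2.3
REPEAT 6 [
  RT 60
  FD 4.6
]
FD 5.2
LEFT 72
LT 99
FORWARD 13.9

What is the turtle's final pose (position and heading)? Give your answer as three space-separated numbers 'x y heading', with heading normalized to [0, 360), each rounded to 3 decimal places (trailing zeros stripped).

Answer: -11.281 12.356 126

Derivation:
Executing turtle program step by step:
Start: pos=(-7,5), heading=315, pen down
PD: pen down
FD 2.6: (-7,5) -> (-5.162,3.162) [heading=315, draw]
BK 2.3: (-5.162,3.162) -> (-6.788,4.788) [heading=315, draw]
REPEAT 6 [
  -- iteration 1/6 --
  RT 60: heading 315 -> 255
  FD 4.6: (-6.788,4.788) -> (-7.978,0.345) [heading=255, draw]
  -- iteration 2/6 --
  RT 60: heading 255 -> 195
  FD 4.6: (-7.978,0.345) -> (-12.422,-0.846) [heading=195, draw]
  -- iteration 3/6 --
  RT 60: heading 195 -> 135
  FD 4.6: (-12.422,-0.846) -> (-15.674,2.407) [heading=135, draw]
  -- iteration 4/6 --
  RT 60: heading 135 -> 75
  FD 4.6: (-15.674,2.407) -> (-14.484,6.85) [heading=75, draw]
  -- iteration 5/6 --
  RT 60: heading 75 -> 15
  FD 4.6: (-14.484,6.85) -> (-10.041,8.041) [heading=15, draw]
  -- iteration 6/6 --
  RT 60: heading 15 -> 315
  FD 4.6: (-10.041,8.041) -> (-6.788,4.788) [heading=315, draw]
]
FD 5.2: (-6.788,4.788) -> (-3.111,1.111) [heading=315, draw]
LT 72: heading 315 -> 27
LT 99: heading 27 -> 126
FD 13.9: (-3.111,1.111) -> (-11.281,12.356) [heading=126, draw]
Final: pos=(-11.281,12.356), heading=126, 10 segment(s) drawn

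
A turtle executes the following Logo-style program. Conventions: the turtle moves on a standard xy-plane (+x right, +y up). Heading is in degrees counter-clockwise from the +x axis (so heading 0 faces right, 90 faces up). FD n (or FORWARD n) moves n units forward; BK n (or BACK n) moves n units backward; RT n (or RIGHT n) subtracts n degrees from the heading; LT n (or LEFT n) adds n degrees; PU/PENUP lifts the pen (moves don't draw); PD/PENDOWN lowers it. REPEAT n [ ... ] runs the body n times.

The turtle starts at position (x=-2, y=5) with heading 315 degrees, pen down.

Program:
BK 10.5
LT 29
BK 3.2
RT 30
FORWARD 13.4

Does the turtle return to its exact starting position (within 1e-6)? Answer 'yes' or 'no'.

Answer: no

Derivation:
Executing turtle program step by step:
Start: pos=(-2,5), heading=315, pen down
BK 10.5: (-2,5) -> (-9.425,12.425) [heading=315, draw]
LT 29: heading 315 -> 344
BK 3.2: (-9.425,12.425) -> (-12.501,13.307) [heading=344, draw]
RT 30: heading 344 -> 314
FD 13.4: (-12.501,13.307) -> (-3.192,3.668) [heading=314, draw]
Final: pos=(-3.192,3.668), heading=314, 3 segment(s) drawn

Start position: (-2, 5)
Final position: (-3.192, 3.668)
Distance = 1.788; >= 1e-6 -> NOT closed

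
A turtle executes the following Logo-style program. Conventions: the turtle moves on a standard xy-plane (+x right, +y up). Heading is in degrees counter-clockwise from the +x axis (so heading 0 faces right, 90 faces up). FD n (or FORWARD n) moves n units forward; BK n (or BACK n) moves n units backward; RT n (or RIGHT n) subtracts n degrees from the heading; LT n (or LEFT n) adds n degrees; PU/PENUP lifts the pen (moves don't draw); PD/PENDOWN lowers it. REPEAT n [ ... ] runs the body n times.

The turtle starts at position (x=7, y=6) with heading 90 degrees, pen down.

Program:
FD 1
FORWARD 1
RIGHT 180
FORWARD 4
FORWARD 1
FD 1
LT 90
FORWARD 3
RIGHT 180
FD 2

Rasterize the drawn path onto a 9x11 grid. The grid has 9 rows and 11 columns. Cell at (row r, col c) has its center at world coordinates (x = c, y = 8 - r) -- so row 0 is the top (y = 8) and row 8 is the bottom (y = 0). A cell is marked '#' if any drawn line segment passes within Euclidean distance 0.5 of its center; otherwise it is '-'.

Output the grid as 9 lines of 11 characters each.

Segment 0: (7,6) -> (7,7)
Segment 1: (7,7) -> (7,8)
Segment 2: (7,8) -> (7,4)
Segment 3: (7,4) -> (7,3)
Segment 4: (7,3) -> (7,2)
Segment 5: (7,2) -> (10,2)
Segment 6: (10,2) -> (8,2)

Answer: -------#---
-------#---
-------#---
-------#---
-------#---
-------#---
-------####
-----------
-----------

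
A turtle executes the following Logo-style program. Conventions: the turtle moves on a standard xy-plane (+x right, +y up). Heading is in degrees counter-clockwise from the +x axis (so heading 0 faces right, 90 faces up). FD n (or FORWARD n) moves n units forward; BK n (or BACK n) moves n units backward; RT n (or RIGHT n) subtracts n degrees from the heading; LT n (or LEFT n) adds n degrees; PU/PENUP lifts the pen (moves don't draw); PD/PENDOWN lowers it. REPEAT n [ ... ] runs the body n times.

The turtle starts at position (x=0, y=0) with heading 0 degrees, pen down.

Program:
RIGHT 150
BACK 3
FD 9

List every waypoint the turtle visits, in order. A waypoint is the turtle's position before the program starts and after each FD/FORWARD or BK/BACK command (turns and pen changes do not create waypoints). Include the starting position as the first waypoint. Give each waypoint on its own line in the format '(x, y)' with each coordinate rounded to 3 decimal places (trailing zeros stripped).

Executing turtle program step by step:
Start: pos=(0,0), heading=0, pen down
RT 150: heading 0 -> 210
BK 3: (0,0) -> (2.598,1.5) [heading=210, draw]
FD 9: (2.598,1.5) -> (-5.196,-3) [heading=210, draw]
Final: pos=(-5.196,-3), heading=210, 2 segment(s) drawn
Waypoints (3 total):
(0, 0)
(2.598, 1.5)
(-5.196, -3)

Answer: (0, 0)
(2.598, 1.5)
(-5.196, -3)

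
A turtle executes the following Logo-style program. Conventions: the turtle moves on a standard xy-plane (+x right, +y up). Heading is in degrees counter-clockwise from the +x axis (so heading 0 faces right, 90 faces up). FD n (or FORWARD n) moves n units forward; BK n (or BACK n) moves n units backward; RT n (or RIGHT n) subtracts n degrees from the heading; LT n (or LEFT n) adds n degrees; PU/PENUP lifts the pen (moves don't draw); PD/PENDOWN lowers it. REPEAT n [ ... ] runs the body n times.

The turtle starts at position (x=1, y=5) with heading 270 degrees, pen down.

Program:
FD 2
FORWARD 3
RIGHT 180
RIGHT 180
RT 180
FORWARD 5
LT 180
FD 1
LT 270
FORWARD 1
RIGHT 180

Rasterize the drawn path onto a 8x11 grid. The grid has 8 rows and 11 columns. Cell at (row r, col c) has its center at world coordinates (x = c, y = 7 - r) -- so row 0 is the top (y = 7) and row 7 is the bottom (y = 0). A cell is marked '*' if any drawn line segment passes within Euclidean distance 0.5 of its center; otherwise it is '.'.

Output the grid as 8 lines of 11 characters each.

Segment 0: (1,5) -> (1,3)
Segment 1: (1,3) -> (1,0)
Segment 2: (1,0) -> (1,5)
Segment 3: (1,5) -> (1,4)
Segment 4: (1,4) -> (-0,4)

Answer: ...........
...........
.*.........
**.........
.*.........
.*.........
.*.........
.*.........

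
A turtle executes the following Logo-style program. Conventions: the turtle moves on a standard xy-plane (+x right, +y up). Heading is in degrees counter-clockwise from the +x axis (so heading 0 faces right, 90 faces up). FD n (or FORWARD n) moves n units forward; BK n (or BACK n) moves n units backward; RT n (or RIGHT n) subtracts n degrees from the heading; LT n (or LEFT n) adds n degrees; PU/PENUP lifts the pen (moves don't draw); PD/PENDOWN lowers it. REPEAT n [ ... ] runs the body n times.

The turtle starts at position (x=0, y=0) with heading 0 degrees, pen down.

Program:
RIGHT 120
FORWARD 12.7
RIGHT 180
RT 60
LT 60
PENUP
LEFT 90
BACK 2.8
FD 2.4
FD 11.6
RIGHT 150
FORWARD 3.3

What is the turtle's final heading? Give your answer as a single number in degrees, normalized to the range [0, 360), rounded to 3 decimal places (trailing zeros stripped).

Answer: 0

Derivation:
Executing turtle program step by step:
Start: pos=(0,0), heading=0, pen down
RT 120: heading 0 -> 240
FD 12.7: (0,0) -> (-6.35,-10.999) [heading=240, draw]
RT 180: heading 240 -> 60
RT 60: heading 60 -> 0
LT 60: heading 0 -> 60
PU: pen up
LT 90: heading 60 -> 150
BK 2.8: (-6.35,-10.999) -> (-3.925,-12.399) [heading=150, move]
FD 2.4: (-3.925,-12.399) -> (-6.004,-11.199) [heading=150, move]
FD 11.6: (-6.004,-11.199) -> (-16.049,-5.399) [heading=150, move]
RT 150: heading 150 -> 0
FD 3.3: (-16.049,-5.399) -> (-12.749,-5.399) [heading=0, move]
Final: pos=(-12.749,-5.399), heading=0, 1 segment(s) drawn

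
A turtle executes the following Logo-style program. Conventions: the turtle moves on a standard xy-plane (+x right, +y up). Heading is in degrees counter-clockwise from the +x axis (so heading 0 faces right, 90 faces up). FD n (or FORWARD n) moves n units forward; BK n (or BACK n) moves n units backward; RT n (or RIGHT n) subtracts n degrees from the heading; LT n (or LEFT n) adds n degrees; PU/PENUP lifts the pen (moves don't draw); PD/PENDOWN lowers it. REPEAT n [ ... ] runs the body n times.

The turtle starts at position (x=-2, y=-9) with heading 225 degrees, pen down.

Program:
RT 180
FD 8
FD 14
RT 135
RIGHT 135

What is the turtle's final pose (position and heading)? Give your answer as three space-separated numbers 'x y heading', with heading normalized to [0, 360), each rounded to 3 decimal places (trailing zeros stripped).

Executing turtle program step by step:
Start: pos=(-2,-9), heading=225, pen down
RT 180: heading 225 -> 45
FD 8: (-2,-9) -> (3.657,-3.343) [heading=45, draw]
FD 14: (3.657,-3.343) -> (13.556,6.556) [heading=45, draw]
RT 135: heading 45 -> 270
RT 135: heading 270 -> 135
Final: pos=(13.556,6.556), heading=135, 2 segment(s) drawn

Answer: 13.556 6.556 135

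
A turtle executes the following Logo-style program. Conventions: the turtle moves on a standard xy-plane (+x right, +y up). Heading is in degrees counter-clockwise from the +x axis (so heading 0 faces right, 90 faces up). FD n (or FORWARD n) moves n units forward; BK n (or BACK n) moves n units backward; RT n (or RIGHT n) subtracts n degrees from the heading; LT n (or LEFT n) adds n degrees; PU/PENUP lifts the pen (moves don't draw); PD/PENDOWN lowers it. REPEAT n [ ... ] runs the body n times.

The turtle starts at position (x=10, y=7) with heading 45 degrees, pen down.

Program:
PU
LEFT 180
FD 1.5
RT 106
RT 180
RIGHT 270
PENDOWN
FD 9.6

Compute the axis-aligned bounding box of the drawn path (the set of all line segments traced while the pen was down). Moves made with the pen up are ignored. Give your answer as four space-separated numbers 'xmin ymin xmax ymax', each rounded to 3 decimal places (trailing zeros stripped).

Answer: 8.939 5.939 17.336 10.594

Derivation:
Executing turtle program step by step:
Start: pos=(10,7), heading=45, pen down
PU: pen up
LT 180: heading 45 -> 225
FD 1.5: (10,7) -> (8.939,5.939) [heading=225, move]
RT 106: heading 225 -> 119
RT 180: heading 119 -> 299
RT 270: heading 299 -> 29
PD: pen down
FD 9.6: (8.939,5.939) -> (17.336,10.594) [heading=29, draw]
Final: pos=(17.336,10.594), heading=29, 1 segment(s) drawn

Segment endpoints: x in {8.939, 17.336}, y in {5.939, 10.594}
xmin=8.939, ymin=5.939, xmax=17.336, ymax=10.594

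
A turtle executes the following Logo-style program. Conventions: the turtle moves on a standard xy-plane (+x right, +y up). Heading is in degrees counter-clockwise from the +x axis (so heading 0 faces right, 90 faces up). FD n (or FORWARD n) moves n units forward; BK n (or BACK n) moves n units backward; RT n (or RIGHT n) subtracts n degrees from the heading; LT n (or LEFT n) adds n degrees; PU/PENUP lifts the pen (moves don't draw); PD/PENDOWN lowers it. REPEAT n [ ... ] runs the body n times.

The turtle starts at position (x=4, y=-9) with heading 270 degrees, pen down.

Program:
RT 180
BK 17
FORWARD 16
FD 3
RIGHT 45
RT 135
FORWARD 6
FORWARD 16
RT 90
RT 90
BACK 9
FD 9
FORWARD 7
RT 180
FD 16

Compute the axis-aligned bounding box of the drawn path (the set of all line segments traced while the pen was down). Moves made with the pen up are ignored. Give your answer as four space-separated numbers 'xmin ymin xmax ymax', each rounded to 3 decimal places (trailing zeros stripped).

Executing turtle program step by step:
Start: pos=(4,-9), heading=270, pen down
RT 180: heading 270 -> 90
BK 17: (4,-9) -> (4,-26) [heading=90, draw]
FD 16: (4,-26) -> (4,-10) [heading=90, draw]
FD 3: (4,-10) -> (4,-7) [heading=90, draw]
RT 45: heading 90 -> 45
RT 135: heading 45 -> 270
FD 6: (4,-7) -> (4,-13) [heading=270, draw]
FD 16: (4,-13) -> (4,-29) [heading=270, draw]
RT 90: heading 270 -> 180
RT 90: heading 180 -> 90
BK 9: (4,-29) -> (4,-38) [heading=90, draw]
FD 9: (4,-38) -> (4,-29) [heading=90, draw]
FD 7: (4,-29) -> (4,-22) [heading=90, draw]
RT 180: heading 90 -> 270
FD 16: (4,-22) -> (4,-38) [heading=270, draw]
Final: pos=(4,-38), heading=270, 9 segment(s) drawn

Segment endpoints: x in {4, 4, 4, 4, 4, 4}, y in {-38, -29, -26, -22, -13, -10, -9, -7}
xmin=4, ymin=-38, xmax=4, ymax=-7

Answer: 4 -38 4 -7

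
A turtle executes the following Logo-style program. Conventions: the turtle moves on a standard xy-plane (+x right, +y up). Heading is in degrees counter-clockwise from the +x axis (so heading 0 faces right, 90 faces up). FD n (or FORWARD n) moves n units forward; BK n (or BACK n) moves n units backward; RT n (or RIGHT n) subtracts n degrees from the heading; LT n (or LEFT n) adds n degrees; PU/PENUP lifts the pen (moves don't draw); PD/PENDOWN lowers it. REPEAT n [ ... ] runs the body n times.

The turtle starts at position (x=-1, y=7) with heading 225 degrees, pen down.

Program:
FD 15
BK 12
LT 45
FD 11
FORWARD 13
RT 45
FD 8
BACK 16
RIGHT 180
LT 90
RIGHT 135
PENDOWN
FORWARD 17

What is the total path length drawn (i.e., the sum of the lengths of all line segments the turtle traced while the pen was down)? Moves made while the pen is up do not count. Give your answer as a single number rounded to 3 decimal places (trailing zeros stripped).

Answer: 92

Derivation:
Executing turtle program step by step:
Start: pos=(-1,7), heading=225, pen down
FD 15: (-1,7) -> (-11.607,-3.607) [heading=225, draw]
BK 12: (-11.607,-3.607) -> (-3.121,4.879) [heading=225, draw]
LT 45: heading 225 -> 270
FD 11: (-3.121,4.879) -> (-3.121,-6.121) [heading=270, draw]
FD 13: (-3.121,-6.121) -> (-3.121,-19.121) [heading=270, draw]
RT 45: heading 270 -> 225
FD 8: (-3.121,-19.121) -> (-8.778,-24.778) [heading=225, draw]
BK 16: (-8.778,-24.778) -> (2.536,-13.464) [heading=225, draw]
RT 180: heading 225 -> 45
LT 90: heading 45 -> 135
RT 135: heading 135 -> 0
PD: pen down
FD 17: (2.536,-13.464) -> (19.536,-13.464) [heading=0, draw]
Final: pos=(19.536,-13.464), heading=0, 7 segment(s) drawn

Segment lengths:
  seg 1: (-1,7) -> (-11.607,-3.607), length = 15
  seg 2: (-11.607,-3.607) -> (-3.121,4.879), length = 12
  seg 3: (-3.121,4.879) -> (-3.121,-6.121), length = 11
  seg 4: (-3.121,-6.121) -> (-3.121,-19.121), length = 13
  seg 5: (-3.121,-19.121) -> (-8.778,-24.778), length = 8
  seg 6: (-8.778,-24.778) -> (2.536,-13.464), length = 16
  seg 7: (2.536,-13.464) -> (19.536,-13.464), length = 17
Total = 92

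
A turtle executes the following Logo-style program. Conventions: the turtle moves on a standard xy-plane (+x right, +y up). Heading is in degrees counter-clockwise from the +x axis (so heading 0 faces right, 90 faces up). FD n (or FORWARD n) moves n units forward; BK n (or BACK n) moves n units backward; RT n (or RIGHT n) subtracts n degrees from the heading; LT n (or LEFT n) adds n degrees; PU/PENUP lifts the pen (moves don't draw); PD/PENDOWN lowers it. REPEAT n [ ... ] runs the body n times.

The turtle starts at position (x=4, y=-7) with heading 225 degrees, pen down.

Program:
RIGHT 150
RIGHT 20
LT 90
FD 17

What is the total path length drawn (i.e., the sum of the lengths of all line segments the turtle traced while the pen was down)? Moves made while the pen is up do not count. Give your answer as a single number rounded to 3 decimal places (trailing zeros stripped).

Executing turtle program step by step:
Start: pos=(4,-7), heading=225, pen down
RT 150: heading 225 -> 75
RT 20: heading 75 -> 55
LT 90: heading 55 -> 145
FD 17: (4,-7) -> (-9.926,2.751) [heading=145, draw]
Final: pos=(-9.926,2.751), heading=145, 1 segment(s) drawn

Segment lengths:
  seg 1: (4,-7) -> (-9.926,2.751), length = 17
Total = 17

Answer: 17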